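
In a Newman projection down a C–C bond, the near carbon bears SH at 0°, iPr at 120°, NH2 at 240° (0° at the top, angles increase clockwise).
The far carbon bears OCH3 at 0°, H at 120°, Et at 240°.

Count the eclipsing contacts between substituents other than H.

Non-H eclipsing pairs: SH(0°)/OCH3(0°); NH2(240°)/Et(240°) — 2 interactions.

2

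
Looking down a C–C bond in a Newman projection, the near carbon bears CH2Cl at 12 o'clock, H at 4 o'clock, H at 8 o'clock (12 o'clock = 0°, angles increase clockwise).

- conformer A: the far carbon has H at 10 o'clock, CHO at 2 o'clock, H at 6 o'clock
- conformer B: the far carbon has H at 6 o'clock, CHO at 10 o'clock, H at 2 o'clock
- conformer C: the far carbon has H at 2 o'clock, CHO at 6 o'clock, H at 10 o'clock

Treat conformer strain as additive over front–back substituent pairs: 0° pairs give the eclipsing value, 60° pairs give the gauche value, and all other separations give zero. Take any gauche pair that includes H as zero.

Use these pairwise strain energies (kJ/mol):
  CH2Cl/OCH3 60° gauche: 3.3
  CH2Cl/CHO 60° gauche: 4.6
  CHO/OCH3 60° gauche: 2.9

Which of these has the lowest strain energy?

A is staggered. CH2Cl at 0° is gauche with CHO at 60° (4.6). Total 4.6 kJ/mol.
B is staggered. CH2Cl at 0° is gauche with CHO at 300° (4.6). Total 4.6 kJ/mol.
C (staggered): no non-H gauche contacts → 0.0 kJ/mol.
C has the lowest total (0.0 kJ/mol).

C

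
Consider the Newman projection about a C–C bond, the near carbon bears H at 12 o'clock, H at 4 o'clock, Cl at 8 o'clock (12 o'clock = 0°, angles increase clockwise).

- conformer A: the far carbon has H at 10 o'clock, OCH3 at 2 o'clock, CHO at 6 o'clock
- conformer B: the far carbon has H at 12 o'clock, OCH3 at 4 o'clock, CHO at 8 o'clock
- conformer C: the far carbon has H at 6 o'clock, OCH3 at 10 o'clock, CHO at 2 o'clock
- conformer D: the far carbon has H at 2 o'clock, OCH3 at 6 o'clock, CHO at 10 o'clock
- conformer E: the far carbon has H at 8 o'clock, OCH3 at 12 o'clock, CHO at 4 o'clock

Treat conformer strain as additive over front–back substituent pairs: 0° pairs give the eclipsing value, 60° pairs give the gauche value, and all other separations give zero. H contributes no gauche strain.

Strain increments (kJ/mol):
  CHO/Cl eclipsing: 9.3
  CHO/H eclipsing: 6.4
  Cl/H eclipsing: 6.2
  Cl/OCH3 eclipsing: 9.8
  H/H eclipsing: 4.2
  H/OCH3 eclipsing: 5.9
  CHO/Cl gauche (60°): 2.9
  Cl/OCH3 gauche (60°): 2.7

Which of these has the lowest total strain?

C

A (staggered): Cl–CHO gauche; 2.9 = 2.9 kJ/mol.
B (eclipsed): H–H eclipsed, H–OCH3 eclipsed, Cl–CHO eclipsed; 4.2 + 5.9 + 9.3 = 19.4 kJ/mol.
C (staggered): Cl–OCH3 gauche; 2.7 = 2.7 kJ/mol.
D (staggered): Cl–OCH3 gauche, Cl–CHO gauche; 2.7 + 2.9 = 5.6 kJ/mol.
E (eclipsed): H–OCH3 eclipsed, H–CHO eclipsed, Cl–H eclipsed; 5.9 + 6.4 + 6.2 = 18.5 kJ/mol.
C has the lowest total (2.7 kJ/mol).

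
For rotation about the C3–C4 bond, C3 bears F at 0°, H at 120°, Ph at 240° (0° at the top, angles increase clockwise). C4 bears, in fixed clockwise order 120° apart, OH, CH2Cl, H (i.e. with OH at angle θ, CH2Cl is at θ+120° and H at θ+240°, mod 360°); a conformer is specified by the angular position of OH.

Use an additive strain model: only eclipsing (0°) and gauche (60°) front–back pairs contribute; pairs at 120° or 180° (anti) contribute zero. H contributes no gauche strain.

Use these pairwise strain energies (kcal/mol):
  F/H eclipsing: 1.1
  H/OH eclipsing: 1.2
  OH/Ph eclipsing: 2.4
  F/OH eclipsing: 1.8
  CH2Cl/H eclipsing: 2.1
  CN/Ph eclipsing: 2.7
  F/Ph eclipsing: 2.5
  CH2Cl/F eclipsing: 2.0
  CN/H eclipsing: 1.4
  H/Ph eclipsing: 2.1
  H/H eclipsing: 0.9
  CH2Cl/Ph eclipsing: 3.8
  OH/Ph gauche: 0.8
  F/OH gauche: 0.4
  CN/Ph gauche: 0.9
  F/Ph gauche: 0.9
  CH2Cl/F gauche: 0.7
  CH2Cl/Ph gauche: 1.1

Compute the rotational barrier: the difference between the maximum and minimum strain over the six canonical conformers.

OH at 0° (eclipsed): F–OH eclipsed, H–CH2Cl eclipsed, Ph–H eclipsed; 1.8 + 2.1 + 2.1 = 6.0 kcal/mol.
OH at 60° (staggered): F–OH gauche, Ph–CH2Cl gauche; 0.4 + 1.1 = 1.5 kcal/mol.
OH at 120° (eclipsed): F–H eclipsed, H–OH eclipsed, Ph–CH2Cl eclipsed; 1.1 + 1.2 + 3.8 = 6.1 kcal/mol.
OH at 180° (staggered): F–CH2Cl gauche, Ph–OH gauche, Ph–CH2Cl gauche; 0.7 + 0.8 + 1.1 = 2.6 kcal/mol.
OH at 240° (eclipsed): F–CH2Cl eclipsed, H–H eclipsed, Ph–OH eclipsed; 2.0 + 0.9 + 2.4 = 5.3 kcal/mol.
OH at 300° (staggered): F–OH gauche, F–CH2Cl gauche, Ph–OH gauche; 0.4 + 0.7 + 0.8 = 1.9 kcal/mol.
Max at 120° (6.1 kcal/mol), min at 60° (1.5 kcal/mol); barrier = 4.6 kcal/mol.

4.6 kcal/mol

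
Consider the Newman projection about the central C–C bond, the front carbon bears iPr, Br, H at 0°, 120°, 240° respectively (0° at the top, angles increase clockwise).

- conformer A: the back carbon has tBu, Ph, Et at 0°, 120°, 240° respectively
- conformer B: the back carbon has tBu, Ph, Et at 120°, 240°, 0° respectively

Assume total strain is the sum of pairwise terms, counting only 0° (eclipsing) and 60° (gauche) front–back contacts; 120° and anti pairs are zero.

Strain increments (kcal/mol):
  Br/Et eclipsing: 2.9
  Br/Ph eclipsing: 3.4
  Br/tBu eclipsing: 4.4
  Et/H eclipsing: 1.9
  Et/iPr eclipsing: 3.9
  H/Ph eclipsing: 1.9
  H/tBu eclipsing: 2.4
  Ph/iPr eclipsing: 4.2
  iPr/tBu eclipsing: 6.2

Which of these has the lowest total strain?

B

A (eclipsed): iPr–tBu eclipsed, Br–Ph eclipsed, H–Et eclipsed; 6.2 + 3.4 + 1.9 = 11.5 kcal/mol.
B (eclipsed): iPr–Et eclipsed, Br–tBu eclipsed, H–Ph eclipsed; 3.9 + 4.4 + 1.9 = 10.2 kcal/mol.
B has the lowest total (10.2 kcal/mol).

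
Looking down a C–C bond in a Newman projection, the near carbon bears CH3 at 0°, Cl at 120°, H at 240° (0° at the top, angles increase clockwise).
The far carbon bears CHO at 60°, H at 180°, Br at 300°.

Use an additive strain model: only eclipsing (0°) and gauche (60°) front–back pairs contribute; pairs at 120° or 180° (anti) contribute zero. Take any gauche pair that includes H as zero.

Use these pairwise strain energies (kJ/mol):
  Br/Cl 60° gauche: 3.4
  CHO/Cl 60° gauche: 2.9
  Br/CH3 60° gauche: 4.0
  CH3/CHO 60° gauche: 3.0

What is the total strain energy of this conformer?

This conformer is staggered. CH3 at 0° is gauche with CHO at 60° (3.0); CH3 at 0° is gauche with Br at 300° (4.0); Cl at 120° is gauche with CHO at 60° (2.9). Total 9.9 kJ/mol.

9.9 kJ/mol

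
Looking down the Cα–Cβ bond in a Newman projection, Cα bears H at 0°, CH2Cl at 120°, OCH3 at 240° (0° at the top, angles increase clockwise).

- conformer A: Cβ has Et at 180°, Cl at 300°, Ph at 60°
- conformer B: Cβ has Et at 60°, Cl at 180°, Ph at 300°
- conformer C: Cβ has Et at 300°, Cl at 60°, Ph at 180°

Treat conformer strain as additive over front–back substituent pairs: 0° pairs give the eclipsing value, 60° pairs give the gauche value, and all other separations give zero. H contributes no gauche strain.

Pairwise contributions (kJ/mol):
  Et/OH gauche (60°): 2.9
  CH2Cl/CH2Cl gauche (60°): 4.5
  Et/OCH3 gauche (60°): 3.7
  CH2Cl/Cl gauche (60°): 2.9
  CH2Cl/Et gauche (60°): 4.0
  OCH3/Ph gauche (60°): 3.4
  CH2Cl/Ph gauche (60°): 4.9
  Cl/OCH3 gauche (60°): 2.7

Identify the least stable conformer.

A

A (staggered): CH2Cl–Et gauche, CH2Cl–Ph gauche, OCH3–Et gauche, OCH3–Cl gauche; 4.0 + 4.9 + 3.7 + 2.7 = 15.3 kJ/mol.
B (staggered): CH2Cl–Et gauche, CH2Cl–Cl gauche, OCH3–Cl gauche, OCH3–Ph gauche; 4.0 + 2.9 + 2.7 + 3.4 = 13.0 kJ/mol.
C (staggered): CH2Cl–Cl gauche, CH2Cl–Ph gauche, OCH3–Et gauche, OCH3–Ph gauche; 2.9 + 4.9 + 3.7 + 3.4 = 14.9 kJ/mol.
A has the highest total (15.3 kJ/mol).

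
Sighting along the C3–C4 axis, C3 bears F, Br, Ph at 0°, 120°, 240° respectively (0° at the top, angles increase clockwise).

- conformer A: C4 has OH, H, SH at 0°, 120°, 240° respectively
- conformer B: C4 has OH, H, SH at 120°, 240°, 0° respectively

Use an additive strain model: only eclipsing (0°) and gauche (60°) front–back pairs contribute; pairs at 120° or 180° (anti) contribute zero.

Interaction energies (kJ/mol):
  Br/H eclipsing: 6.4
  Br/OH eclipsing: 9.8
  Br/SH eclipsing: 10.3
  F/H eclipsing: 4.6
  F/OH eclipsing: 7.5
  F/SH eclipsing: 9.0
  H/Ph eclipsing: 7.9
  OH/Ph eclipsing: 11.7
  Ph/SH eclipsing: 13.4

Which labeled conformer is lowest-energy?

A (eclipsed): F–OH eclipsed, Br–H eclipsed, Ph–SH eclipsed; 7.5 + 6.4 + 13.4 = 27.3 kJ/mol.
B (eclipsed): F–SH eclipsed, Br–OH eclipsed, Ph–H eclipsed; 9.0 + 9.8 + 7.9 = 26.7 kJ/mol.
B has the lowest total (26.7 kJ/mol).

B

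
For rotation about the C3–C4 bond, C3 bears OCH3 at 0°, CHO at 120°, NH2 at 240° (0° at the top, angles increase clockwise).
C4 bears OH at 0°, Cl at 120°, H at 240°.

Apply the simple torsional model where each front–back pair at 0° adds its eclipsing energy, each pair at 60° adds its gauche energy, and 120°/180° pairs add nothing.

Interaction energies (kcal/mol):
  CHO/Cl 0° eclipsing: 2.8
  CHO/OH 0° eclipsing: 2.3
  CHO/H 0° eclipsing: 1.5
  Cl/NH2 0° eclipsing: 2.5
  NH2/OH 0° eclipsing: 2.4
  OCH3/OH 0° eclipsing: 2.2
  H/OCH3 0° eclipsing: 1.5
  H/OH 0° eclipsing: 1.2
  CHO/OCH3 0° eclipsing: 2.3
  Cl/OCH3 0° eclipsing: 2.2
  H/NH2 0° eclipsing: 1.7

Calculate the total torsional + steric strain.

This conformer is eclipsed. OCH3 at 0° is eclipsed with OH at 0° (2.2); CHO at 120° is eclipsed with Cl at 120° (2.8); NH2 at 240° is eclipsed with H at 240° (1.7). Total 6.7 kcal/mol.

6.7 kcal/mol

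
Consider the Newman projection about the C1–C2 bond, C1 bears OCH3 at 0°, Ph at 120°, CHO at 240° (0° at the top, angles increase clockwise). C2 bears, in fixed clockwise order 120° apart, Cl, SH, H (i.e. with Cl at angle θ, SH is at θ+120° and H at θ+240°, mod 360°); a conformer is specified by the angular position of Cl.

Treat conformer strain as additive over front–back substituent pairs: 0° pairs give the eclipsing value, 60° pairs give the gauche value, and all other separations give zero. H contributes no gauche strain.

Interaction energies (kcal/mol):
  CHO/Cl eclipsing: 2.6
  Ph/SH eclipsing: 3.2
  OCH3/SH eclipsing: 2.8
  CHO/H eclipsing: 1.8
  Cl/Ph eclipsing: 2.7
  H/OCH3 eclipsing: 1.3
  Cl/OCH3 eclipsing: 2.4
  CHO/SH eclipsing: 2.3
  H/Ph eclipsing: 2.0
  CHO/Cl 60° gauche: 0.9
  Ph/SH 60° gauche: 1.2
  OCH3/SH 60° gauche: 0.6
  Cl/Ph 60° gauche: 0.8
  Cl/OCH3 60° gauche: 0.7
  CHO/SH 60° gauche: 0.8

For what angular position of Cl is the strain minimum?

Cl at 0° is eclipsed. OCH3 at 0° is eclipsed with Cl at 0° (2.4); Ph at 120° is eclipsed with SH at 120° (3.2); CHO at 240° is eclipsed with H at 240° (1.8). Total 7.4 kcal/mol.
Cl at 60° is staggered. OCH3 at 0° is gauche with Cl at 60° (0.7); Ph at 120° is gauche with Cl at 60° (0.8); Ph at 120° is gauche with SH at 180° (1.2); CHO at 240° is gauche with SH at 180° (0.8). Total 3.5 kcal/mol.
Cl at 120° is eclipsed. OCH3 at 0° is eclipsed with H at 0° (1.3); Ph at 120° is eclipsed with Cl at 120° (2.7); CHO at 240° is eclipsed with SH at 240° (2.3). Total 6.3 kcal/mol.
Cl at 180° is staggered. OCH3 at 0° is gauche with SH at 300° (0.6); Ph at 120° is gauche with Cl at 180° (0.8); CHO at 240° is gauche with Cl at 180° (0.9); CHO at 240° is gauche with SH at 300° (0.8). Total 3.1 kcal/mol.
Cl at 240° is eclipsed. OCH3 at 0° is eclipsed with SH at 0° (2.8); Ph at 120° is eclipsed with H at 120° (2.0); CHO at 240° is eclipsed with Cl at 240° (2.6). Total 7.4 kcal/mol.
Cl at 300° is staggered. OCH3 at 0° is gauche with Cl at 300° (0.7); OCH3 at 0° is gauche with SH at 60° (0.6); Ph at 120° is gauche with SH at 60° (1.2); CHO at 240° is gauche with Cl at 300° (0.9). Total 3.4 kcal/mol.
The minimum (3.1 kcal/mol) occurs with Cl at 180°.

180°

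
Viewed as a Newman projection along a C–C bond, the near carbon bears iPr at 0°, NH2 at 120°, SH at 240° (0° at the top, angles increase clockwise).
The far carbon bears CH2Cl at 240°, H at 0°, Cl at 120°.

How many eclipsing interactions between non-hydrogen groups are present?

2

Non-H eclipsing pairs: NH2(120°)/Cl(120°); SH(240°)/CH2Cl(240°) — 2 interactions.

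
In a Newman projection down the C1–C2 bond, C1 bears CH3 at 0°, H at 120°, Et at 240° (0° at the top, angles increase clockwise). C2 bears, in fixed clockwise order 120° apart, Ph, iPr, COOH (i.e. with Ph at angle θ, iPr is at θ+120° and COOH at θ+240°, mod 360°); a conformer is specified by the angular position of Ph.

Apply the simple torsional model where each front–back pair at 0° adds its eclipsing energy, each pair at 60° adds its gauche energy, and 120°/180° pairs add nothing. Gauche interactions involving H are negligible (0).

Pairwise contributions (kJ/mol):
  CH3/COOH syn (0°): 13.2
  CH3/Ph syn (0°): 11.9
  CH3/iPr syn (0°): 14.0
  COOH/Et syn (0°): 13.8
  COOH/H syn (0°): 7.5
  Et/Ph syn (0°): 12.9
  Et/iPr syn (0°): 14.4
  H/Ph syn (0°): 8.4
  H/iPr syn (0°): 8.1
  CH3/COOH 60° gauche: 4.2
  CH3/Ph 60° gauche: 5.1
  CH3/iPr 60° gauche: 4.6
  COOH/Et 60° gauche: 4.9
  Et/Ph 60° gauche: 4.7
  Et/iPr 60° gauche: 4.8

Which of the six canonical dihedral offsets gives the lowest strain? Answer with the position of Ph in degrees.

Ph at 0° (eclipsed): CH3–Ph eclipsed, H–iPr eclipsed, Et–COOH eclipsed; 11.9 + 8.1 + 13.8 = 33.8 kJ/mol.
Ph at 60° (staggered): CH3–Ph gauche, CH3–COOH gauche, Et–iPr gauche, Et–COOH gauche; 5.1 + 4.2 + 4.8 + 4.9 = 19.0 kJ/mol.
Ph at 120° (eclipsed): CH3–COOH eclipsed, H–Ph eclipsed, Et–iPr eclipsed; 13.2 + 8.4 + 14.4 = 36.0 kJ/mol.
Ph at 180° (staggered): CH3–iPr gauche, CH3–COOH gauche, Et–Ph gauche, Et–iPr gauche; 4.6 + 4.2 + 4.7 + 4.8 = 18.3 kJ/mol.
Ph at 240° (eclipsed): CH3–iPr eclipsed, H–COOH eclipsed, Et–Ph eclipsed; 14.0 + 7.5 + 12.9 = 34.4 kJ/mol.
Ph at 300° (staggered): CH3–Ph gauche, CH3–iPr gauche, Et–Ph gauche, Et–COOH gauche; 5.1 + 4.6 + 4.7 + 4.9 = 19.3 kJ/mol.
The minimum (18.3 kJ/mol) occurs with Ph at 180°.

180°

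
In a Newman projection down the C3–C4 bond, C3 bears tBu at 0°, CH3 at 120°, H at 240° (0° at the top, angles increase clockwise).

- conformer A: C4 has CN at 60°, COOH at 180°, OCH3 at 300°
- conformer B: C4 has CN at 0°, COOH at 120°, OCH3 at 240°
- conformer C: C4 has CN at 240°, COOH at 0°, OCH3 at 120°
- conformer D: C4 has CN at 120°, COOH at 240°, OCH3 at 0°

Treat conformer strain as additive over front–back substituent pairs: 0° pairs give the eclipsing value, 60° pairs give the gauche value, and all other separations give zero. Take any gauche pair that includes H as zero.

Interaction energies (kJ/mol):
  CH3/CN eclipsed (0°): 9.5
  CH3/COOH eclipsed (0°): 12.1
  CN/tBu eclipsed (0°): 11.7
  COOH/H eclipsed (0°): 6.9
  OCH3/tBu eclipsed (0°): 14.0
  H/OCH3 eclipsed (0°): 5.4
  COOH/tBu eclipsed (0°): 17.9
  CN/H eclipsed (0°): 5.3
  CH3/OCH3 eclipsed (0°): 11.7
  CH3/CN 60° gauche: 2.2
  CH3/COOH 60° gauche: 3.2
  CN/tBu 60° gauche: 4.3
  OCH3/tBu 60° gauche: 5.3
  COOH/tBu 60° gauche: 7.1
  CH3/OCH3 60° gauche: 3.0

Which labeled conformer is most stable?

A

A (staggered): tBu(0°)/CN(60°) gauche 4.3; tBu(0°)/OCH3(300°) gauche 5.3; CH3(120°)/CN(60°) gauche 2.2; CH3(120°)/COOH(180°) gauche 3.2 → 15.0 kJ/mol.
B (eclipsed): tBu(0°)/CN(0°) eclipsed 11.7; CH3(120°)/COOH(120°) eclipsed 12.1; H(240°)/OCH3(240°) eclipsed 5.4 → 29.2 kJ/mol.
C (eclipsed): tBu(0°)/COOH(0°) eclipsed 17.9; CH3(120°)/OCH3(120°) eclipsed 11.7; H(240°)/CN(240°) eclipsed 5.3 → 34.9 kJ/mol.
D (eclipsed): tBu(0°)/OCH3(0°) eclipsed 14.0; CH3(120°)/CN(120°) eclipsed 9.5; H(240°)/COOH(240°) eclipsed 6.9 → 30.4 kJ/mol.
A has the lowest total (15.0 kJ/mol).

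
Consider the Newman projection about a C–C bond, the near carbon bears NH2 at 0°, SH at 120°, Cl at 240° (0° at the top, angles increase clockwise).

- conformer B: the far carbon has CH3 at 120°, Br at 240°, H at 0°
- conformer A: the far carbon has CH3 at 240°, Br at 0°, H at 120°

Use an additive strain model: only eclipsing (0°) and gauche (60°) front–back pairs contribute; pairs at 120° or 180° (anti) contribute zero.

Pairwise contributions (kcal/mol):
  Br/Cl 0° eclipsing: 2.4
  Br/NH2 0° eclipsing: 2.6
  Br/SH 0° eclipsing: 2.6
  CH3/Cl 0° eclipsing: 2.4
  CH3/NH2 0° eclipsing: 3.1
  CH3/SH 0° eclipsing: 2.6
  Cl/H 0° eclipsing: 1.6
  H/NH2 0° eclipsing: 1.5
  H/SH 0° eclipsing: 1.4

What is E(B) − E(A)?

B (eclipsed): NH2(0°)/H(0°) eclipsed 1.5; SH(120°)/CH3(120°) eclipsed 2.6; Cl(240°)/Br(240°) eclipsed 2.4 → 6.5 kcal/mol.
A (eclipsed): NH2(0°)/Br(0°) eclipsed 2.6; SH(120°)/H(120°) eclipsed 1.4; Cl(240°)/CH3(240°) eclipsed 2.4 → 6.4 kcal/mol.
E(B) − E(A) = 6.5 − 6.4 = +0.1 kcal/mol.

+0.1 kcal/mol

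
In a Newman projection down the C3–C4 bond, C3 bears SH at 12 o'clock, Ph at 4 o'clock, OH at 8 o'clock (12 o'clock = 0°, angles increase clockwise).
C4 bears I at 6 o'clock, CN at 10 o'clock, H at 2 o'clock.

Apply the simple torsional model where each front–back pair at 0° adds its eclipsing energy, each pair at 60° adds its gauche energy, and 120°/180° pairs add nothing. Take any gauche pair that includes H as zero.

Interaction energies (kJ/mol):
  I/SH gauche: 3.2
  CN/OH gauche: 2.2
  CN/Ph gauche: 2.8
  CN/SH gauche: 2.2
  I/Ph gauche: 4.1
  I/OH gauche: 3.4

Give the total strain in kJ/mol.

11.9 kJ/mol

This conformer (staggered): SH(0°)/CN(300°) gauche 2.2; Ph(120°)/I(180°) gauche 4.1; OH(240°)/I(180°) gauche 3.4; OH(240°)/CN(300°) gauche 2.2 → 11.9 kJ/mol.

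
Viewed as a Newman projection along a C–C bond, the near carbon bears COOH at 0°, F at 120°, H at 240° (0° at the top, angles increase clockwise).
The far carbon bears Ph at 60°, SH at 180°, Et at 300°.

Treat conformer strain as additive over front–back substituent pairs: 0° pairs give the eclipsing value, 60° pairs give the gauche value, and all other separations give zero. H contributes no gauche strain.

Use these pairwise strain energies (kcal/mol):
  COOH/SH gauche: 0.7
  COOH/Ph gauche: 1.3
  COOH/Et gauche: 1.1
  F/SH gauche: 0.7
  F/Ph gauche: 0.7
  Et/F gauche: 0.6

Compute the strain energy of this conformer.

3.8 kcal/mol

This conformer is staggered. COOH at 0° is gauche with Ph at 60° (1.3); COOH at 0° is gauche with Et at 300° (1.1); F at 120° is gauche with Ph at 60° (0.7); F at 120° is gauche with SH at 180° (0.7). Total 3.8 kcal/mol.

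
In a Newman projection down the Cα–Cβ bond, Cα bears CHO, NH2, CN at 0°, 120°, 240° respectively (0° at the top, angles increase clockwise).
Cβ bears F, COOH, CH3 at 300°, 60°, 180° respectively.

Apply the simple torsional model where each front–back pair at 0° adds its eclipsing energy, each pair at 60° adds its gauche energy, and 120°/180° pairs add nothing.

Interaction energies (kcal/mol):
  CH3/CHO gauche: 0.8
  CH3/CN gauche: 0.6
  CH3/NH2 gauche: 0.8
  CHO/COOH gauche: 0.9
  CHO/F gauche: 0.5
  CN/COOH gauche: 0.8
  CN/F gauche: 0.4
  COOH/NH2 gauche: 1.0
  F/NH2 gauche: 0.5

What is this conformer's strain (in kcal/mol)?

4.2 kcal/mol

This conformer is staggered. CHO at 0° is gauche with F at 300° (0.5); CHO at 0° is gauche with COOH at 60° (0.9); NH2 at 120° is gauche with COOH at 60° (1.0); NH2 at 120° is gauche with CH3 at 180° (0.8); CN at 240° is gauche with F at 300° (0.4); CN at 240° is gauche with CH3 at 180° (0.6). Total 4.2 kcal/mol.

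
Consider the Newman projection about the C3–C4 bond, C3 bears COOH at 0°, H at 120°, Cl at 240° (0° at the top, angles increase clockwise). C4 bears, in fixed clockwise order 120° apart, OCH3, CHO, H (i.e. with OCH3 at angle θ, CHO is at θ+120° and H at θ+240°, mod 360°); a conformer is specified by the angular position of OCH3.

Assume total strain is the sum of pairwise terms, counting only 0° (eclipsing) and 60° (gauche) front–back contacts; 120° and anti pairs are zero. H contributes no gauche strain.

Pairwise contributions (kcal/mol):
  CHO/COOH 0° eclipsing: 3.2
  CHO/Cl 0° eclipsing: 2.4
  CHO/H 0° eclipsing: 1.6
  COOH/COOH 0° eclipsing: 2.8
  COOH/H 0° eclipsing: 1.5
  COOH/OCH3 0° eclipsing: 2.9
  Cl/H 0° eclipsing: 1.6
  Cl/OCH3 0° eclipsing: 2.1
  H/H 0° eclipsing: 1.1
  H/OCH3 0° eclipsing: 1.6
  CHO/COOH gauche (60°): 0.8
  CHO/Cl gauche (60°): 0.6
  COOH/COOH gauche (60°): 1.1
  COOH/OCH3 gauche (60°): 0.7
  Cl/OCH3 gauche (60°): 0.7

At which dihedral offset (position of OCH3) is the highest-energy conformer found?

OCH3 at 0° (eclipsed): COOH–OCH3 eclipsed, H–CHO eclipsed, Cl–H eclipsed; 2.9 + 1.6 + 1.6 = 6.1 kcal/mol.
OCH3 at 60° (staggered): COOH–OCH3 gauche, Cl–CHO gauche; 0.7 + 0.6 = 1.3 kcal/mol.
OCH3 at 120° (eclipsed): COOH–H eclipsed, H–OCH3 eclipsed, Cl–CHO eclipsed; 1.5 + 1.6 + 2.4 = 5.5 kcal/mol.
OCH3 at 180° (staggered): COOH–CHO gauche, Cl–OCH3 gauche, Cl–CHO gauche; 0.8 + 0.7 + 0.6 = 2.1 kcal/mol.
OCH3 at 240° (eclipsed): COOH–CHO eclipsed, H–H eclipsed, Cl–OCH3 eclipsed; 3.2 + 1.1 + 2.1 = 6.4 kcal/mol.
OCH3 at 300° (staggered): COOH–OCH3 gauche, COOH–CHO gauche, Cl–OCH3 gauche; 0.7 + 0.8 + 0.7 = 2.2 kcal/mol.
The maximum (6.4 kcal/mol) occurs with OCH3 at 240°.

240°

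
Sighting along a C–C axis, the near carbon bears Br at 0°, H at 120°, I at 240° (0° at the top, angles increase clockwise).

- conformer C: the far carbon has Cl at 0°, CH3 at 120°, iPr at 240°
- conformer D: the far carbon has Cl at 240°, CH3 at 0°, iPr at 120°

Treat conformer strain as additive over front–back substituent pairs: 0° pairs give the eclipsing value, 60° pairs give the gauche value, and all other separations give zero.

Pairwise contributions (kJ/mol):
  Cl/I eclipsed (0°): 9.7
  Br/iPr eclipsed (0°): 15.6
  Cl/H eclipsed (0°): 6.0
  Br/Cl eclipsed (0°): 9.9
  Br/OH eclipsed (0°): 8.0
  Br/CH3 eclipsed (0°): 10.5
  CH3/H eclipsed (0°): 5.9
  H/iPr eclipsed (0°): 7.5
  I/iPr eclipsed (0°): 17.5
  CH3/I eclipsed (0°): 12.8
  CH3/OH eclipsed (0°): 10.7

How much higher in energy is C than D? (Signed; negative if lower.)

C (eclipsed): Br–Cl eclipsed, H–CH3 eclipsed, I–iPr eclipsed; 9.9 + 5.9 + 17.5 = 33.3 kJ/mol.
D (eclipsed): Br–CH3 eclipsed, H–iPr eclipsed, I–Cl eclipsed; 10.5 + 7.5 + 9.7 = 27.7 kJ/mol.
E(C) − E(D) = 33.3 − 27.7 = +5.6 kJ/mol.

+5.6 kJ/mol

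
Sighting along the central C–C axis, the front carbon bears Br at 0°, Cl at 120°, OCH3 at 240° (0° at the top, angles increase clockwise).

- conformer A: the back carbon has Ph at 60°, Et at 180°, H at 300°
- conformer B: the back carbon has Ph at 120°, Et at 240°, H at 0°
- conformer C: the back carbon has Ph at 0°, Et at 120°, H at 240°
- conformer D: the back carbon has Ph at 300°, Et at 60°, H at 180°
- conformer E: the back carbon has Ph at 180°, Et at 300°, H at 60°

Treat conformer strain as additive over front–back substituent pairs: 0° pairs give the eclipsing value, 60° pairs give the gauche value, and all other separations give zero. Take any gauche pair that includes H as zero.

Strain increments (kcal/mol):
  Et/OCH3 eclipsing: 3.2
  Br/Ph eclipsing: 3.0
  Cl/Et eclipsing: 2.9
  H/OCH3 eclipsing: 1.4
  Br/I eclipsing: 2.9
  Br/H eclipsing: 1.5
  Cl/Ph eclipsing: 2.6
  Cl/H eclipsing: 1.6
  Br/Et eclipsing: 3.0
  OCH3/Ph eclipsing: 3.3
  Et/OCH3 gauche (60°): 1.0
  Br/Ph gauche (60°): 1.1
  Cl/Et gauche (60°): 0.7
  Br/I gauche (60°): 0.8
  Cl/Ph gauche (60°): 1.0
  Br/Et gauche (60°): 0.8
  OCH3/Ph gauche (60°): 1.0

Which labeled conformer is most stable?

A is staggered. Br at 0° is gauche with Ph at 60° (1.1); Cl at 120° is gauche with Ph at 60° (1.0); Cl at 120° is gauche with Et at 180° (0.7); OCH3 at 240° is gauche with Et at 180° (1.0). Total 3.8 kcal/mol.
B is eclipsed. Br at 0° is eclipsed with H at 0° (1.5); Cl at 120° is eclipsed with Ph at 120° (2.6); OCH3 at 240° is eclipsed with Et at 240° (3.2). Total 7.3 kcal/mol.
C is eclipsed. Br at 0° is eclipsed with Ph at 0° (3.0); Cl at 120° is eclipsed with Et at 120° (2.9); OCH3 at 240° is eclipsed with H at 240° (1.4). Total 7.3 kcal/mol.
D is staggered. Br at 0° is gauche with Ph at 300° (1.1); Br at 0° is gauche with Et at 60° (0.8); Cl at 120° is gauche with Et at 60° (0.7); OCH3 at 240° is gauche with Ph at 300° (1.0). Total 3.6 kcal/mol.
E is staggered. Br at 0° is gauche with Et at 300° (0.8); Cl at 120° is gauche with Ph at 180° (1.0); OCH3 at 240° is gauche with Ph at 180° (1.0); OCH3 at 240° is gauche with Et at 300° (1.0). Total 3.8 kcal/mol.
D has the lowest total (3.6 kcal/mol).

D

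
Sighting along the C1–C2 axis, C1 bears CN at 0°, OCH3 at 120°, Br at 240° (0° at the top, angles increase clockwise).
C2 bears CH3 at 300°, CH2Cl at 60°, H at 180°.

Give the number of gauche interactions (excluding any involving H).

4

Non-H gauche pairs: CN(0°)/CH3(300°); CN(0°)/CH2Cl(60°); OCH3(120°)/CH2Cl(60°); Br(240°)/CH3(300°) — 4 interactions.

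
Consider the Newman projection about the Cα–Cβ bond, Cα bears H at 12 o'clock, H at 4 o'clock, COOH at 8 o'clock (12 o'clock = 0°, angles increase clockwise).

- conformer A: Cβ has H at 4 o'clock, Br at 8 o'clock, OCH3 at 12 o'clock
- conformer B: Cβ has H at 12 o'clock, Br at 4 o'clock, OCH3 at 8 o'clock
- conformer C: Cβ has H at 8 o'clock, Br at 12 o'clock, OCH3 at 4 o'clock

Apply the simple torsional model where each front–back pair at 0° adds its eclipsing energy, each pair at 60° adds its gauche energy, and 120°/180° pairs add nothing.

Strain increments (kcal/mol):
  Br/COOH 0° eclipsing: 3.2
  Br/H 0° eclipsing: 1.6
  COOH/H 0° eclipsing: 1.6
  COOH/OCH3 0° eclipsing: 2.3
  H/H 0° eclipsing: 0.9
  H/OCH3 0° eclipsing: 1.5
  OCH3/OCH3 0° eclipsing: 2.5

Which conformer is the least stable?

A (eclipsed): H(0°)/OCH3(0°) eclipsed 1.5; H(120°)/H(120°) eclipsed 0.9; COOH(240°)/Br(240°) eclipsed 3.2 → 5.6 kcal/mol.
B (eclipsed): H(0°)/H(0°) eclipsed 0.9; H(120°)/Br(120°) eclipsed 1.6; COOH(240°)/OCH3(240°) eclipsed 2.3 → 4.8 kcal/mol.
C (eclipsed): H(0°)/Br(0°) eclipsed 1.6; H(120°)/OCH3(120°) eclipsed 1.5; COOH(240°)/H(240°) eclipsed 1.6 → 4.7 kcal/mol.
A has the highest total (5.6 kcal/mol).

A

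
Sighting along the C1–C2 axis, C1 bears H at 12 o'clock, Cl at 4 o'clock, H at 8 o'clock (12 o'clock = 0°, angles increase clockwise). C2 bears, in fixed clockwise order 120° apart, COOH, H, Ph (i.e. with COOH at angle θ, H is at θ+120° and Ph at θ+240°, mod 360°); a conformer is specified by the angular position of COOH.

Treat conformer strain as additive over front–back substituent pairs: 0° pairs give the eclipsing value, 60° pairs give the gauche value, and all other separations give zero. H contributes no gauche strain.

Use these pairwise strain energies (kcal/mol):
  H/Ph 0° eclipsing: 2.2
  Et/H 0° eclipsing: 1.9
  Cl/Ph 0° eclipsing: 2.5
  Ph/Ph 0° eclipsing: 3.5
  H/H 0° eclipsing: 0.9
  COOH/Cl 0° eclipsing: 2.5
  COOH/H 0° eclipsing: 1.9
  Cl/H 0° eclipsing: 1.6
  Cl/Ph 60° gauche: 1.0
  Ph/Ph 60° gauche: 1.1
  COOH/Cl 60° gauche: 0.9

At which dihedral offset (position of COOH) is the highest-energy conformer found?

0°

COOH at 0° (eclipsed): H(0°)/COOH(0°) eclipsed 1.9; Cl(120°)/H(120°) eclipsed 1.6; H(240°)/Ph(240°) eclipsed 2.2 → 5.7 kcal/mol.
COOH at 60° (staggered): Cl(120°)/COOH(60°) gauche 0.9 → 0.9 kcal/mol.
COOH at 120° (eclipsed): H(0°)/Ph(0°) eclipsed 2.2; Cl(120°)/COOH(120°) eclipsed 2.5; H(240°)/H(240°) eclipsed 0.9 → 5.6 kcal/mol.
COOH at 180° (staggered): Cl(120°)/COOH(180°) gauche 0.9; Cl(120°)/Ph(60°) gauche 1.0 → 1.9 kcal/mol.
COOH at 240° (eclipsed): H(0°)/H(0°) eclipsed 0.9; Cl(120°)/Ph(120°) eclipsed 2.5; H(240°)/COOH(240°) eclipsed 1.9 → 5.3 kcal/mol.
COOH at 300° (staggered): Cl(120°)/Ph(180°) gauche 1.0 → 1.0 kcal/mol.
The maximum (5.7 kcal/mol) occurs with COOH at 0°.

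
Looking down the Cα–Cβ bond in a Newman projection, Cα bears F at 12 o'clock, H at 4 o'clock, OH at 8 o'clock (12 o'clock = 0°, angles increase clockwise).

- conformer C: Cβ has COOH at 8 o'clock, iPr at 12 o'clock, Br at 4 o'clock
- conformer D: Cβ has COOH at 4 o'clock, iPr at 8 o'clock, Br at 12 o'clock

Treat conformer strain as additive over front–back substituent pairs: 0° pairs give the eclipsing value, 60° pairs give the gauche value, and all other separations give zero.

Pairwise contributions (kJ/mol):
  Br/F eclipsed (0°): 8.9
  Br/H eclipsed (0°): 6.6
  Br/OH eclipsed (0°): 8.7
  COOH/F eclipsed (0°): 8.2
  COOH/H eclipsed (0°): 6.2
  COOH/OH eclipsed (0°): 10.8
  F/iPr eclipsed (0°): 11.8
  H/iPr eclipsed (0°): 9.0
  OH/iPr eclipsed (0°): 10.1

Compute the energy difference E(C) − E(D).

+4.0 kJ/mol

C is eclipsed. F at 0° is eclipsed with iPr at 0° (11.8); H at 120° is eclipsed with Br at 120° (6.6); OH at 240° is eclipsed with COOH at 240° (10.8). Total 29.2 kJ/mol.
D is eclipsed. F at 0° is eclipsed with Br at 0° (8.9); H at 120° is eclipsed with COOH at 120° (6.2); OH at 240° is eclipsed with iPr at 240° (10.1). Total 25.2 kJ/mol.
E(C) − E(D) = 29.2 − 25.2 = +4.0 kJ/mol.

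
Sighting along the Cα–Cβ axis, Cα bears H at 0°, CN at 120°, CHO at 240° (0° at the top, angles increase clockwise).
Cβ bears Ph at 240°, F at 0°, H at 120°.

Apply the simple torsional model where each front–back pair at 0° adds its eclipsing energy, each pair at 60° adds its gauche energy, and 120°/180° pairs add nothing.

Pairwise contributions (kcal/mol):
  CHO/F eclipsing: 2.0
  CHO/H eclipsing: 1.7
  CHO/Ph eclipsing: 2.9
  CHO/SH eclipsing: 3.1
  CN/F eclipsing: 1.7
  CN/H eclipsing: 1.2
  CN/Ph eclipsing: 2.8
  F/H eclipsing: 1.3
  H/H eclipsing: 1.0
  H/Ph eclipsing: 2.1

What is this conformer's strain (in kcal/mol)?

This conformer (eclipsed): H–F eclipsed, CN–H eclipsed, CHO–Ph eclipsed; 1.3 + 1.2 + 2.9 = 5.4 kcal/mol.

5.4 kcal/mol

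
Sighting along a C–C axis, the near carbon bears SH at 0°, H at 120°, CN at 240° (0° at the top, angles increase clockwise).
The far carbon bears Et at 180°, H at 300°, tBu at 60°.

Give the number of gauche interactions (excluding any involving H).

2

Non-H gauche pairs: SH(0°)/tBu(60°); CN(240°)/Et(180°) — 2 interactions.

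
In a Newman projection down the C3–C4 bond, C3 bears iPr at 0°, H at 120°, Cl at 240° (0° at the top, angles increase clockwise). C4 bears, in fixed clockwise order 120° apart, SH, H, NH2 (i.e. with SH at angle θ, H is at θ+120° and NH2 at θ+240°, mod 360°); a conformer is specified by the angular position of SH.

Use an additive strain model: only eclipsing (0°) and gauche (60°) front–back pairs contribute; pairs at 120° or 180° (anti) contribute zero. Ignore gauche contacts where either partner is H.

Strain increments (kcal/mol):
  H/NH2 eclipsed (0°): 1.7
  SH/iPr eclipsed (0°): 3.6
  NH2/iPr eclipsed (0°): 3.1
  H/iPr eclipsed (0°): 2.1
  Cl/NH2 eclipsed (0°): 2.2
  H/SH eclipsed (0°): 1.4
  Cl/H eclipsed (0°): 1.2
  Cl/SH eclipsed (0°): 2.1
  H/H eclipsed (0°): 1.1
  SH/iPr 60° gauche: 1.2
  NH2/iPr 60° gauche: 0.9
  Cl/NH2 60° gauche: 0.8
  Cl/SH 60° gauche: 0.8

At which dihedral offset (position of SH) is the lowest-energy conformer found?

SH at 0° is eclipsed. iPr at 0° is eclipsed with SH at 0° (3.6); H at 120° is eclipsed with H at 120° (1.1); Cl at 240° is eclipsed with NH2 at 240° (2.2). Total 6.9 kcal/mol.
SH at 60° is staggered. iPr at 0° is gauche with SH at 60° (1.2); iPr at 0° is gauche with NH2 at 300° (0.9); Cl at 240° is gauche with NH2 at 300° (0.8). Total 2.9 kcal/mol.
SH at 120° is eclipsed. iPr at 0° is eclipsed with NH2 at 0° (3.1); H at 120° is eclipsed with SH at 120° (1.4); Cl at 240° is eclipsed with H at 240° (1.2). Total 5.7 kcal/mol.
SH at 180° is staggered. iPr at 0° is gauche with NH2 at 60° (0.9); Cl at 240° is gauche with SH at 180° (0.8). Total 1.7 kcal/mol.
SH at 240° is eclipsed. iPr at 0° is eclipsed with H at 0° (2.1); H at 120° is eclipsed with NH2 at 120° (1.7); Cl at 240° is eclipsed with SH at 240° (2.1). Total 5.9 kcal/mol.
SH at 300° is staggered. iPr at 0° is gauche with SH at 300° (1.2); Cl at 240° is gauche with SH at 300° (0.8); Cl at 240° is gauche with NH2 at 180° (0.8). Total 2.8 kcal/mol.
The minimum (1.7 kcal/mol) occurs with SH at 180°.

180°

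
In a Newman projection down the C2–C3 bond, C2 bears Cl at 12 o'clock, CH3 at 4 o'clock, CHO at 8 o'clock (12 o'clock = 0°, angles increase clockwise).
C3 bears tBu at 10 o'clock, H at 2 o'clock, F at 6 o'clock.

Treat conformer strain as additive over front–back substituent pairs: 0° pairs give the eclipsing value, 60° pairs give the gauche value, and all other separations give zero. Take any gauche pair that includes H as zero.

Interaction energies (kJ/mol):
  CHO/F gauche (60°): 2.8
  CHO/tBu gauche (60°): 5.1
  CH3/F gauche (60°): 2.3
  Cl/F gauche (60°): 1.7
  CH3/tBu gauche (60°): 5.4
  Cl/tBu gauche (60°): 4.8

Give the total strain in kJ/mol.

15.0 kJ/mol

This conformer (staggered): Cl(0°)/tBu(300°) gauche 4.8; CH3(120°)/F(180°) gauche 2.3; CHO(240°)/tBu(300°) gauche 5.1; CHO(240°)/F(180°) gauche 2.8 → 15.0 kJ/mol.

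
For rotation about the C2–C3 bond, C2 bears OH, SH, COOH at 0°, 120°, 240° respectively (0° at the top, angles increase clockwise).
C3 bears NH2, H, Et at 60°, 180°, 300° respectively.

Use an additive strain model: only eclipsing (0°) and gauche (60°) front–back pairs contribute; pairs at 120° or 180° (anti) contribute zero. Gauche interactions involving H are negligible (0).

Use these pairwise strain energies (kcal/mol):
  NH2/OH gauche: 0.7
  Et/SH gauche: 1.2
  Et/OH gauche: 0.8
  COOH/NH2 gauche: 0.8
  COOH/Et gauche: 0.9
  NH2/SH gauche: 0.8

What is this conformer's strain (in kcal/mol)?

This conformer (staggered): OH–NH2 gauche, OH–Et gauche, SH–NH2 gauche, COOH–Et gauche; 0.7 + 0.8 + 0.8 + 0.9 = 3.2 kcal/mol.

3.2 kcal/mol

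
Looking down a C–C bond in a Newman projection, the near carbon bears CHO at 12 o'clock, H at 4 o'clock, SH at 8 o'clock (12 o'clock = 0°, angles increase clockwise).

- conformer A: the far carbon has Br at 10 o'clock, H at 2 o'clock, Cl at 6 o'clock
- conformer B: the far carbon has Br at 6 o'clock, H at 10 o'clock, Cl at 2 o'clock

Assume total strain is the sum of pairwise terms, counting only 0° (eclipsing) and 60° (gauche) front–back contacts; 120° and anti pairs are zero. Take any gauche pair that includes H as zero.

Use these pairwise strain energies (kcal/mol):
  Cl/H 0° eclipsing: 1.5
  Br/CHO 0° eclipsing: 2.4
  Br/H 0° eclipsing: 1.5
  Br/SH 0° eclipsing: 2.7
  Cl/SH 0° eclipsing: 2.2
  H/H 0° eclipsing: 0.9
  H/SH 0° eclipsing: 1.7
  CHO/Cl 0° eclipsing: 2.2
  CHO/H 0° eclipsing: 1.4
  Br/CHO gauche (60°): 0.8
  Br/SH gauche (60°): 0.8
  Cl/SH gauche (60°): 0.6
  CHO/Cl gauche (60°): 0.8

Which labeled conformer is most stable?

B

A (staggered): CHO–Br gauche, SH–Br gauche, SH–Cl gauche; 0.8 + 0.8 + 0.6 = 2.2 kcal/mol.
B (staggered): CHO–Cl gauche, SH–Br gauche; 0.8 + 0.8 = 1.6 kcal/mol.
B has the lowest total (1.6 kcal/mol).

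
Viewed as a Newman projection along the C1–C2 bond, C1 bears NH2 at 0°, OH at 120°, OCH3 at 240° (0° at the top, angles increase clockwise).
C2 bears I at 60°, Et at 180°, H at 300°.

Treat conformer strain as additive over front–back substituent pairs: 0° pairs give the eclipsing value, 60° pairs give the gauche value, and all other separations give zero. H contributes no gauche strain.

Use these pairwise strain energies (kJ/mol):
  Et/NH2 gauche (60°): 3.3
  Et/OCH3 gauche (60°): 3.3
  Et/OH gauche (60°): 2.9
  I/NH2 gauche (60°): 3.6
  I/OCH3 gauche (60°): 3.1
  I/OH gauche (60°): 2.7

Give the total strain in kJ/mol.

This conformer (staggered): NH2–I gauche, OH–I gauche, OH–Et gauche, OCH3–Et gauche; 3.6 + 2.7 + 2.9 + 3.3 = 12.5 kJ/mol.

12.5 kJ/mol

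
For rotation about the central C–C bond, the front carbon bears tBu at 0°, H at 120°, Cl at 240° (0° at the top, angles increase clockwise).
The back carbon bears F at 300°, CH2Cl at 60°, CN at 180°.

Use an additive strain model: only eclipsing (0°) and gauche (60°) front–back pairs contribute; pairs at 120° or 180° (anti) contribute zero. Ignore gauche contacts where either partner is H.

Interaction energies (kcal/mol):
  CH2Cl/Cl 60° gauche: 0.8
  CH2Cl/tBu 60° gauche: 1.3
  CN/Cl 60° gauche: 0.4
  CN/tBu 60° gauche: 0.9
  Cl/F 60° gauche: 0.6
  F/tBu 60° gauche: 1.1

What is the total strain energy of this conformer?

3.4 kcal/mol

This conformer (staggered): tBu(0°)/F(300°) gauche 1.1; tBu(0°)/CH2Cl(60°) gauche 1.3; Cl(240°)/F(300°) gauche 0.6; Cl(240°)/CN(180°) gauche 0.4 → 3.4 kcal/mol.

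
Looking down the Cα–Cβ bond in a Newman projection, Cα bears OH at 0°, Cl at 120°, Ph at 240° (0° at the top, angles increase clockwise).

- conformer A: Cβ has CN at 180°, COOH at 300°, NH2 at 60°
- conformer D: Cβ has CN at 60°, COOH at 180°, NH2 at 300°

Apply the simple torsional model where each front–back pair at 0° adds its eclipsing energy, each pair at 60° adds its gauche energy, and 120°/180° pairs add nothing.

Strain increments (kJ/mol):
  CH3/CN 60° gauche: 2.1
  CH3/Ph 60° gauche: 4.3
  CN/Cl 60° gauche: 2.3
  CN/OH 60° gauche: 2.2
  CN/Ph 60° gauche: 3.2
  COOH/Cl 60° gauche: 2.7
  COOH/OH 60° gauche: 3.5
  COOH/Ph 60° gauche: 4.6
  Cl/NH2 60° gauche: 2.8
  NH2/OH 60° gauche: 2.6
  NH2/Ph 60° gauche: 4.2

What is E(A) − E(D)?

A (staggered): OH(0°)/COOH(300°) gauche 3.5; OH(0°)/NH2(60°) gauche 2.6; Cl(120°)/CN(180°) gauche 2.3; Cl(120°)/NH2(60°) gauche 2.8; Ph(240°)/CN(180°) gauche 3.2; Ph(240°)/COOH(300°) gauche 4.6 → 19.0 kJ/mol.
D (staggered): OH(0°)/CN(60°) gauche 2.2; OH(0°)/NH2(300°) gauche 2.6; Cl(120°)/CN(60°) gauche 2.3; Cl(120°)/COOH(180°) gauche 2.7; Ph(240°)/COOH(180°) gauche 4.6; Ph(240°)/NH2(300°) gauche 4.2 → 18.6 kJ/mol.
E(A) − E(D) = 19.0 − 18.6 = +0.4 kJ/mol.

+0.4 kJ/mol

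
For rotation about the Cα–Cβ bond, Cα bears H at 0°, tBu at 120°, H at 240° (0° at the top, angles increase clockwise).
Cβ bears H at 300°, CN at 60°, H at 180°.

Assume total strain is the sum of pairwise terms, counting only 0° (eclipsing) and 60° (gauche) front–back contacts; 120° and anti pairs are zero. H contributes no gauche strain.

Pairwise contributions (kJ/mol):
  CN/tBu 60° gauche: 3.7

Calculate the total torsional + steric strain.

3.7 kJ/mol

This conformer is staggered. tBu at 120° is gauche with CN at 60° (3.7). Total 3.7 kJ/mol.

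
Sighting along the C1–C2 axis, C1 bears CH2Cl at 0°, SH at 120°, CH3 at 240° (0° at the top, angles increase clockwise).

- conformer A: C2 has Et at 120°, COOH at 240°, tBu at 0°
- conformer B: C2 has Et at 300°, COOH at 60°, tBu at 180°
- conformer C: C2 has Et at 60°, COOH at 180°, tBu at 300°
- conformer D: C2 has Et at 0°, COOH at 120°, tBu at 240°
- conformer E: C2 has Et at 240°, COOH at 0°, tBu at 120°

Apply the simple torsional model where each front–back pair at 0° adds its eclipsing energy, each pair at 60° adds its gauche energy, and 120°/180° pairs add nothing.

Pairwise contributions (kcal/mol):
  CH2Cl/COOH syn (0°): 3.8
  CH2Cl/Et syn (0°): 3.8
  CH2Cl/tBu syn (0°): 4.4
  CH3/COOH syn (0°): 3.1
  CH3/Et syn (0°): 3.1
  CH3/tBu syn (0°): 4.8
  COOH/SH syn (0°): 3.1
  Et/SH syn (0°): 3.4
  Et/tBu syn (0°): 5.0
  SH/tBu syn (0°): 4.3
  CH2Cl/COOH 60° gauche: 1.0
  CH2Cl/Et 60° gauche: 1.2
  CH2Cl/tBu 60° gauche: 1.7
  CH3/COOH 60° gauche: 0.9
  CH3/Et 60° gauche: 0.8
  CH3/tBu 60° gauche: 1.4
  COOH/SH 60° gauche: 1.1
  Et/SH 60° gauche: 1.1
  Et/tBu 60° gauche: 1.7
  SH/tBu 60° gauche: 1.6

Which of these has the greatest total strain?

A (eclipsed): CH2Cl(0°)/tBu(0°) eclipsed 4.4; SH(120°)/Et(120°) eclipsed 3.4; CH3(240°)/COOH(240°) eclipsed 3.1 → 10.9 kcal/mol.
B (staggered): CH2Cl(0°)/Et(300°) gauche 1.2; CH2Cl(0°)/COOH(60°) gauche 1.0; SH(120°)/COOH(60°) gauche 1.1; SH(120°)/tBu(180°) gauche 1.6; CH3(240°)/Et(300°) gauche 0.8; CH3(240°)/tBu(180°) gauche 1.4 → 7.1 kcal/mol.
C (staggered): CH2Cl(0°)/Et(60°) gauche 1.2; CH2Cl(0°)/tBu(300°) gauche 1.7; SH(120°)/Et(60°) gauche 1.1; SH(120°)/COOH(180°) gauche 1.1; CH3(240°)/COOH(180°) gauche 0.9; CH3(240°)/tBu(300°) gauche 1.4 → 7.4 kcal/mol.
D (eclipsed): CH2Cl(0°)/Et(0°) eclipsed 3.8; SH(120°)/COOH(120°) eclipsed 3.1; CH3(240°)/tBu(240°) eclipsed 4.8 → 11.7 kcal/mol.
E (eclipsed): CH2Cl(0°)/COOH(0°) eclipsed 3.8; SH(120°)/tBu(120°) eclipsed 4.3; CH3(240°)/Et(240°) eclipsed 3.1 → 11.2 kcal/mol.
D has the highest total (11.7 kcal/mol).

D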